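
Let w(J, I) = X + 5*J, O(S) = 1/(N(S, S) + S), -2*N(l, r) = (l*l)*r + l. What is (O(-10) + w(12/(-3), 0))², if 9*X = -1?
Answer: 1223236/3025 ≈ 404.38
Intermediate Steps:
X = -⅑ (X = (⅑)*(-1) = -⅑ ≈ -0.11111)
N(l, r) = -l/2 - r*l²/2 (N(l, r) = -((l*l)*r + l)/2 = -(l²*r + l)/2 = -(r*l² + l)/2 = -(l + r*l²)/2 = -l/2 - r*l²/2)
O(S) = 1/(S - S*(1 + S²)/2) (O(S) = 1/(-S*(1 + S*S)/2 + S) = 1/(-S*(1 + S²)/2 + S) = 1/(S - S*(1 + S²)/2))
w(J, I) = -⅑ + 5*J
(O(-10) + w(12/(-3), 0))² = (-2/((-10)³ - 1*(-10)) + (-⅑ + 5*(12/(-3))))² = (-2/(-1000 + 10) + (-⅑ + 5*(12*(-⅓))))² = (-2/(-990) + (-⅑ + 5*(-4)))² = (-2*(-1/990) + (-⅑ - 20))² = (1/495 - 181/9)² = (-1106/55)² = 1223236/3025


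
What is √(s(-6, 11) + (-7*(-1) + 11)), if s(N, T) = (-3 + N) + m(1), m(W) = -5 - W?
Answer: √3 ≈ 1.7320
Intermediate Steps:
s(N, T) = -9 + N (s(N, T) = (-3 + N) + (-5 - 1*1) = (-3 + N) + (-5 - 1) = (-3 + N) - 6 = -9 + N)
√(s(-6, 11) + (-7*(-1) + 11)) = √((-9 - 6) + (-7*(-1) + 11)) = √(-15 + (7 + 11)) = √(-15 + 18) = √3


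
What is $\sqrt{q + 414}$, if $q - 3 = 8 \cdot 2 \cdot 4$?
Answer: $\sqrt{481} \approx 21.932$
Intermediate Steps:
$q = 67$ ($q = 3 + 8 \cdot 2 \cdot 4 = 3 + 16 \cdot 4 = 3 + 64 = 67$)
$\sqrt{q + 414} = \sqrt{67 + 414} = \sqrt{481}$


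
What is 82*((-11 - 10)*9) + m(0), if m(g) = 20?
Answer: -15478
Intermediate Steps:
82*((-11 - 10)*9) + m(0) = 82*((-11 - 10)*9) + 20 = 82*(-21*9) + 20 = 82*(-189) + 20 = -15498 + 20 = -15478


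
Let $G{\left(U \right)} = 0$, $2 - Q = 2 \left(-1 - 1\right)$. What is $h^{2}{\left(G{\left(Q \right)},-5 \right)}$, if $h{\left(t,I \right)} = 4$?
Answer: $16$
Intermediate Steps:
$Q = 6$ ($Q = 2 - 2 \left(-1 - 1\right) = 2 - 2 \left(-2\right) = 2 - -4 = 2 + 4 = 6$)
$h^{2}{\left(G{\left(Q \right)},-5 \right)} = 4^{2} = 16$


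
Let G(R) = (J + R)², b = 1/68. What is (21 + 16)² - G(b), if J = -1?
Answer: 6325767/4624 ≈ 1368.0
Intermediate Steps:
b = 1/68 ≈ 0.014706
G(R) = (-1 + R)²
(21 + 16)² - G(b) = (21 + 16)² - (-1 + 1/68)² = 37² - (-67/68)² = 1369 - 1*4489/4624 = 1369 - 4489/4624 = 6325767/4624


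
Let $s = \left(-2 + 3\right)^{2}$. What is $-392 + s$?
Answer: $-391$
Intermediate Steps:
$s = 1$ ($s = 1^{2} = 1$)
$-392 + s = -392 + 1 = -391$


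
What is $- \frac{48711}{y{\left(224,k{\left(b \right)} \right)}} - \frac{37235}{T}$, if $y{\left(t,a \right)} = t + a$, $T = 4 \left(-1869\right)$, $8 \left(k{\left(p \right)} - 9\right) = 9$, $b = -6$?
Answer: $- \frac{2843566333}{14002548} \approx -203.07$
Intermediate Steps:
$k{\left(p \right)} = \frac{81}{8}$ ($k{\left(p \right)} = 9 + \frac{1}{8} \cdot 9 = 9 + \frac{9}{8} = \frac{81}{8}$)
$T = -7476$
$y{\left(t,a \right)} = a + t$
$- \frac{48711}{y{\left(224,k{\left(b \right)} \right)}} - \frac{37235}{T} = - \frac{48711}{\frac{81}{8} + 224} - \frac{37235}{-7476} = - \frac{48711}{\frac{1873}{8}} - - \frac{37235}{7476} = \left(-48711\right) \frac{8}{1873} + \frac{37235}{7476} = - \frac{389688}{1873} + \frac{37235}{7476} = - \frac{2843566333}{14002548}$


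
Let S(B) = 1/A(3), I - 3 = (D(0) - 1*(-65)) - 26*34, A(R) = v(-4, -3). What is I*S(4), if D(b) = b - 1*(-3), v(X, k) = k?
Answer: 271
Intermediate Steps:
A(R) = -3
D(b) = 3 + b (D(b) = b + 3 = 3 + b)
I = -813 (I = 3 + (((3 + 0) - 1*(-65)) - 26*34) = 3 + ((3 + 65) - 884) = 3 + (68 - 884) = 3 - 816 = -813)
S(B) = -⅓ (S(B) = 1/(-3) = -⅓)
I*S(4) = -813*(-⅓) = 271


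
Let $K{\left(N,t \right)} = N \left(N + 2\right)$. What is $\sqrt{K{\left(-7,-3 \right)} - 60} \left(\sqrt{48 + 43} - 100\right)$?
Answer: $5 i \left(-100 + \sqrt{91}\right) \approx - 452.3 i$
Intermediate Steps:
$K{\left(N,t \right)} = N \left(2 + N\right)$
$\sqrt{K{\left(-7,-3 \right)} - 60} \left(\sqrt{48 + 43} - 100\right) = \sqrt{- 7 \left(2 - 7\right) - 60} \left(\sqrt{48 + 43} - 100\right) = \sqrt{\left(-7\right) \left(-5\right) - 60} \left(\sqrt{91} - 100\right) = \sqrt{35 - 60} \left(-100 + \sqrt{91}\right) = \sqrt{-25} \left(-100 + \sqrt{91}\right) = 5 i \left(-100 + \sqrt{91}\right)$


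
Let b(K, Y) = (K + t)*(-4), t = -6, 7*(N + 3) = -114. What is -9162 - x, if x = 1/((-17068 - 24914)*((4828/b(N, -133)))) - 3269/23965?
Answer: -25960223937523731/2833509108290 ≈ -9161.9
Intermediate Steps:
N = -135/7 (N = -3 + (1/7)*(-114) = -3 - 114/7 = -135/7 ≈ -19.286)
b(K, Y) = 24 - 4*K (b(K, Y) = (K - 6)*(-4) = (-6 + K)*(-4) = 24 - 4*K)
x = -386512629249/2833509108290 (x = 1/((-17068 - 24914)*((4828/(24 - 4*(-135/7))))) - 3269/23965 = 1/((-41982)*((4828/(24 + 540/7)))) - 3269*1/23965 = -1/(41982*(4828/(708/7))) - 3269/23965 = -1/(41982*(4828*(7/708))) - 3269/23965 = -1/(41982*8449/177) - 3269/23965 = -1/41982*177/8449 - 3269/23965 = -59/118235306 - 3269/23965 = -386512629249/2833509108290 ≈ -0.13641)
-9162 - x = -9162 - 1*(-386512629249/2833509108290) = -9162 + 386512629249/2833509108290 = -25960223937523731/2833509108290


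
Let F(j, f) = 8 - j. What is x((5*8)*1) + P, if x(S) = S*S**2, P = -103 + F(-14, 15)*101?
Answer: 66119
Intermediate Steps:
P = 2119 (P = -103 + (8 - 1*(-14))*101 = -103 + (8 + 14)*101 = -103 + 22*101 = -103 + 2222 = 2119)
x(S) = S**3
x((5*8)*1) + P = ((5*8)*1)**3 + 2119 = (40*1)**3 + 2119 = 40**3 + 2119 = 64000 + 2119 = 66119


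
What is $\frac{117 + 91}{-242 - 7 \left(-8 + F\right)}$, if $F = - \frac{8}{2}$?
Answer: $- \frac{104}{79} \approx -1.3165$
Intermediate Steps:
$F = -4$ ($F = \left(-8\right) \frac{1}{2} = -4$)
$\frac{117 + 91}{-242 - 7 \left(-8 + F\right)} = \frac{117 + 91}{-242 - 7 \left(-8 - 4\right)} = \frac{208}{-242 - -84} = \frac{208}{-242 + 84} = \frac{208}{-158} = 208 \left(- \frac{1}{158}\right) = - \frac{104}{79}$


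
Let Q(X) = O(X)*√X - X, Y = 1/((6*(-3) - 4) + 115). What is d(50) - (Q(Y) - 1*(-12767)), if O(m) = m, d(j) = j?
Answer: -1182680/93 - √93/8649 ≈ -12717.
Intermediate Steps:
Y = 1/93 (Y = 1/((-18 - 4) + 115) = 1/(-22 + 115) = 1/93 ≈ 0.010753)
Q(X) = X^(3/2) - X (Q(X) = X*√X - X = X^(3/2) - X)
d(50) - (Q(Y) - 1*(-12767)) = 50 - (((1/93)^(3/2) - 1*1/93) - 1*(-12767)) = 50 - ((√93/8649 - 1/93) + 12767) = 50 - ((-1/93 + √93/8649) + 12767) = 50 - (1187330/93 + √93/8649) = 50 + (-1187330/93 - √93/8649) = -1182680/93 - √93/8649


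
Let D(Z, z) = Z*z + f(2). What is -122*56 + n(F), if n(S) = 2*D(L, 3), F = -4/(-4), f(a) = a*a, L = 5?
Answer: -6794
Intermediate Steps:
f(a) = a**2
D(Z, z) = 4 + Z*z (D(Z, z) = Z*z + 2**2 = Z*z + 4 = 4 + Z*z)
F = 1 (F = -4*(-1/4) = 1)
n(S) = 38 (n(S) = 2*(4 + 5*3) = 2*(4 + 15) = 2*19 = 38)
-122*56 + n(F) = -122*56 + 38 = -6832 + 38 = -6794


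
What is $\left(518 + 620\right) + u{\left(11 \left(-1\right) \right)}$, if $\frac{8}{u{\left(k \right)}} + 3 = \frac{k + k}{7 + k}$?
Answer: $\frac{5706}{5} \approx 1141.2$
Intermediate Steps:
$u{\left(k \right)} = \frac{8}{-3 + \frac{2 k}{7 + k}}$ ($u{\left(k \right)} = \frac{8}{-3 + \frac{k + k}{7 + k}} = \frac{8}{-3 + \frac{2 k}{7 + k}}$)
$\left(518 + 620\right) + u{\left(11 \left(-1\right) \right)} = \left(518 + 620\right) + \frac{8 \left(-7 - 11 \left(-1\right)\right)}{21 + 11 \left(-1\right)} = 1138 + \frac{8 \left(-7 - -11\right)}{21 - 11} = 1138 + \frac{8 \left(-7 + 11\right)}{10} = 1138 + 8 \cdot \frac{1}{10} \cdot 4 = 1138 + \frac{16}{5} = \frac{5706}{5}$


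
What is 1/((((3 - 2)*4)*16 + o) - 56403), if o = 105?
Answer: -1/56234 ≈ -1.7783e-5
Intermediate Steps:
1/((((3 - 2)*4)*16 + o) - 56403) = 1/((((3 - 2)*4)*16 + 105) - 56403) = 1/(((1*4)*16 + 105) - 56403) = 1/((4*16 + 105) - 56403) = 1/((64 + 105) - 56403) = 1/(169 - 56403) = 1/(-56234) = -1/56234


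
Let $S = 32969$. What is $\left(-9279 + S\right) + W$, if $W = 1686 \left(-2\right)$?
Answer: $20318$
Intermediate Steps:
$W = -3372$
$\left(-9279 + S\right) + W = \left(-9279 + 32969\right) - 3372 = 23690 - 3372 = 20318$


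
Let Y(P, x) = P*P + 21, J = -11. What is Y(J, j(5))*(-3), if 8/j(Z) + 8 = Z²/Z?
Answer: -426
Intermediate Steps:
j(Z) = 8/(-8 + Z) (j(Z) = 8/(-8 + Z²/Z) = 8/(-8 + Z))
Y(P, x) = 21 + P² (Y(P, x) = P² + 21 = 21 + P²)
Y(J, j(5))*(-3) = (21 + (-11)²)*(-3) = (21 + 121)*(-3) = 142*(-3) = -426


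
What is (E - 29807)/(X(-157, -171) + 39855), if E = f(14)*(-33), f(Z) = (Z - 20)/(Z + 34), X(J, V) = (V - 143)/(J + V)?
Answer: -9775343/13072754 ≈ -0.74776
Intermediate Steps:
X(J, V) = (-143 + V)/(J + V)
f(Z) = (-20 + Z)/(34 + Z)
E = 33/8 (E = ((-20 + 14)/(34 + 14))*(-33) = (-6/48)*(-33) = ((1/48)*(-6))*(-33) = -⅛*(-33) = 33/8 ≈ 4.1250)
(E - 29807)/(X(-157, -171) + 39855) = (33/8 - 29807)/((-143 - 171)/(-157 - 171) + 39855) = -238423/(8*(-314/(-328) + 39855)) = -238423/(8*(-1/328*(-314) + 39855)) = -238423/(8*(157/164 + 39855)) = -238423/(8*6536377/164) = -238423/8*164/6536377 = -9775343/13072754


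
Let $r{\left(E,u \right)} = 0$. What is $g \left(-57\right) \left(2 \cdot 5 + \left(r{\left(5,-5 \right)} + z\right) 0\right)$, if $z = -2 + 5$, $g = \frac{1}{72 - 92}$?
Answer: $\frac{57}{2} \approx 28.5$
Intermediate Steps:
$g = - \frac{1}{20}$ ($g = \frac{1}{-20} = - \frac{1}{20} \approx -0.05$)
$z = 3$
$g \left(-57\right) \left(2 \cdot 5 + \left(r{\left(5,-5 \right)} + z\right) 0\right) = \left(- \frac{1}{20}\right) \left(-57\right) \left(2 \cdot 5 + \left(0 + 3\right) 0\right) = \frac{57 \left(10 + 3 \cdot 0\right)}{20} = \frac{57 \left(10 + 0\right)}{20} = \frac{57}{20} \cdot 10 = \frac{57}{2}$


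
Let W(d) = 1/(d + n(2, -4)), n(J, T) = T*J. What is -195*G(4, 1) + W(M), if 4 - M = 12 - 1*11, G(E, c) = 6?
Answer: -5851/5 ≈ -1170.2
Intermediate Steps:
n(J, T) = J*T
M = 3 (M = 4 - (12 - 1*11) = 4 - (12 - 11) = 4 - 1*1 = 4 - 1 = 3)
W(d) = 1/(-8 + d) (W(d) = 1/(d + 2*(-4)) = 1/(d - 8) = 1/(-8 + d))
-195*G(4, 1) + W(M) = -195*6 + 1/(-8 + 3) = -1170 + 1/(-5) = -1170 - 1/5 = -5851/5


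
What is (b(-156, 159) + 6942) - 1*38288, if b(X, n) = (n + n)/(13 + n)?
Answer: -2695597/86 ≈ -31344.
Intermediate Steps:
b(X, n) = 2*n/(13 + n) (b(X, n) = (2*n)/(13 + n) = 2*n/(13 + n))
(b(-156, 159) + 6942) - 1*38288 = (2*159/(13 + 159) + 6942) - 1*38288 = (2*159/172 + 6942) - 38288 = (2*159*(1/172) + 6942) - 38288 = (159/86 + 6942) - 38288 = 597171/86 - 38288 = -2695597/86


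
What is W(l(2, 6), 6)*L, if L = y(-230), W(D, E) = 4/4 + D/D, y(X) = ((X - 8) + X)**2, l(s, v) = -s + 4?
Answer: 438048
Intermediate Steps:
l(s, v) = 4 - s
y(X) = (-8 + 2*X)**2 (y(X) = ((-8 + X) + X)**2 = (-8 + 2*X)**2)
W(D, E) = 2 (W(D, E) = 4*(1/4) + 1 = 1 + 1 = 2)
L = 219024 (L = 4*(-4 - 230)**2 = 4*(-234)**2 = 4*54756 = 219024)
W(l(2, 6), 6)*L = 2*219024 = 438048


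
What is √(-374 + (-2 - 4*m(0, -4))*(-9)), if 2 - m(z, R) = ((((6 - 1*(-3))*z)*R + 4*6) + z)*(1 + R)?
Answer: 2*√577 ≈ 48.042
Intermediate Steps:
m(z, R) = 2 - (1 + R)*(24 + z + 9*R*z) (m(z, R) = 2 - ((((6 - 1*(-3))*z)*R + 4*6) + z)*(1 + R) = 2 - ((((6 + 3)*z)*R + 24) + z)*(1 + R) = 2 - (((9*z)*R + 24) + z)*(1 + R) = 2 - ((9*R*z + 24) + z)*(1 + R) = 2 - ((24 + 9*R*z) + z)*(1 + R) = 2 - (24 + z + 9*R*z)*(1 + R) = 2 - (1 + R)*(24 + z + 9*R*z))
√(-374 + (-2 - 4*m(0, -4))*(-9)) = √(-374 + (-2 - 4*(-22 - 1*0 - 24*(-4) - 10*(-4)*0 - 9*0*(-4)²))*(-9)) = √(-374 + (-2 - 4*(-22 + 0 + 96 + 0 - 9*0*16))*(-9)) = √(-374 + (-2 - 4*(-22 + 0 + 96 + 0 + 0))*(-9)) = √(-374 + (-2 - 4*74)*(-9)) = √(-374 + (-2 - 296)*(-9)) = √(-374 - 298*(-9)) = √(-374 + 2682) = √2308 = 2*√577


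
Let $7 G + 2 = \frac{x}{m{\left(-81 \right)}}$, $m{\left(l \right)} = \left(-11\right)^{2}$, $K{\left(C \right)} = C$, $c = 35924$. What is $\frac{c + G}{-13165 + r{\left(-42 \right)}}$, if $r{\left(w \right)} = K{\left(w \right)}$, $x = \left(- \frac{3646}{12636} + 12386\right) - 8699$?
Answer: $- \frac{17478501581}{6425020602} \approx -2.7204$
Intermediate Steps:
$m{\left(l \right)} = 121$
$x = \frac{23292643}{6318}$ ($x = \left(\left(-3646\right) \frac{1}{12636} + 12386\right) - 8699 = \left(- \frac{1823}{6318} + 12386\right) - 8699 = \frac{78252925}{6318} - 8699 = \frac{23292643}{6318} \approx 3686.7$)
$r{\left(w \right)} = w$
$G = \frac{1978517}{486486}$ ($G = - \frac{2}{7} + \frac{\frac{23292643}{6318} \cdot \frac{1}{121}}{7} = - \frac{2}{7} + \frac{1}{7} \cdot \frac{2117513}{69498} = - \frac{2}{7} + \frac{2117513}{486486} = \frac{1978517}{486486} \approx 4.067$)
$\frac{c + G}{-13165 + r{\left(-42 \right)}} = \frac{35924 + \frac{1978517}{486486}}{-13165 - 42} = \frac{17478501581}{486486 \left(-13207\right)} = \frac{17478501581}{486486} \left(- \frac{1}{13207}\right) = - \frac{17478501581}{6425020602}$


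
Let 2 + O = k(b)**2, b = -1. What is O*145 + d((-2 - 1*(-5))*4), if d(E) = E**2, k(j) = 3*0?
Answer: -146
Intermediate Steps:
k(j) = 0
O = -2 (O = -2 + 0**2 = -2 + 0 = -2)
O*145 + d((-2 - 1*(-5))*4) = -2*145 + ((-2 - 1*(-5))*4)**2 = -290 + ((-2 + 5)*4)**2 = -290 + (3*4)**2 = -290 + 12**2 = -290 + 144 = -146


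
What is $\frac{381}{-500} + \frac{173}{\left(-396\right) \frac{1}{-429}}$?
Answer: $\frac{139991}{750} \approx 186.65$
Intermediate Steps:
$\frac{381}{-500} + \frac{173}{\left(-396\right) \frac{1}{-429}} = 381 \left(- \frac{1}{500}\right) + \frac{173}{\left(-396\right) \left(- \frac{1}{429}\right)} = - \frac{381}{500} + \frac{173}{\frac{12}{13}} = - \frac{381}{500} + 173 \cdot \frac{13}{12} = - \frac{381}{500} + \frac{2249}{12} = \frac{139991}{750}$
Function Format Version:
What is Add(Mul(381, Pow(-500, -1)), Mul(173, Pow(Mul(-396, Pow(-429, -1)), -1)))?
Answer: Rational(139991, 750) ≈ 186.65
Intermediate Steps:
Add(Mul(381, Pow(-500, -1)), Mul(173, Pow(Mul(-396, Pow(-429, -1)), -1))) = Add(Mul(381, Rational(-1, 500)), Mul(173, Pow(Mul(-396, Rational(-1, 429)), -1))) = Add(Rational(-381, 500), Mul(173, Pow(Rational(12, 13), -1))) = Add(Rational(-381, 500), Mul(173, Rational(13, 12))) = Add(Rational(-381, 500), Rational(2249, 12)) = Rational(139991, 750)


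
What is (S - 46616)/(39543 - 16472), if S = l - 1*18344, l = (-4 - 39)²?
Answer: -63111/23071 ≈ -2.7355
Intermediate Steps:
l = 1849 (l = (-43)² = 1849)
S = -16495 (S = 1849 - 1*18344 = 1849 - 18344 = -16495)
(S - 46616)/(39543 - 16472) = (-16495 - 46616)/(39543 - 16472) = -63111/23071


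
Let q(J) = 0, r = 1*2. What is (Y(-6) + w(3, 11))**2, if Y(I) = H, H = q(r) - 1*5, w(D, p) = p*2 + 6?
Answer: 529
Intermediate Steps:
r = 2
w(D, p) = 6 + 2*p (w(D, p) = 2*p + 6 = 6 + 2*p)
H = -5 (H = 0 - 1*5 = 0 - 5 = -5)
Y(I) = -5
(Y(-6) + w(3, 11))**2 = (-5 + (6 + 2*11))**2 = (-5 + (6 + 22))**2 = (-5 + 28)**2 = 23**2 = 529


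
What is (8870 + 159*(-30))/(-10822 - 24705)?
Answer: -4100/35527 ≈ -0.11541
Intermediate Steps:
(8870 + 159*(-30))/(-10822 - 24705) = (8870 - 4770)/(-35527) = 4100*(-1/35527) = -4100/35527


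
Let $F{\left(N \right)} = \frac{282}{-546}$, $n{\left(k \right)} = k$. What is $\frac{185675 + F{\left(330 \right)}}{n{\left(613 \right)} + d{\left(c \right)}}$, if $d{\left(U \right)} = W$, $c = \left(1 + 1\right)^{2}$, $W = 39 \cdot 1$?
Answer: $\frac{8448189}{29666} \approx 284.78$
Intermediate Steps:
$W = 39$
$c = 4$ ($c = 2^{2} = 4$)
$d{\left(U \right)} = 39$
$F{\left(N \right)} = - \frac{47}{91}$ ($F{\left(N \right)} = 282 \left(- \frac{1}{546}\right) = - \frac{47}{91}$)
$\frac{185675 + F{\left(330 \right)}}{n{\left(613 \right)} + d{\left(c \right)}} = \frac{185675 - \frac{47}{91}}{613 + 39} = \frac{16896378}{91 \cdot 652} = \frac{16896378}{91} \cdot \frac{1}{652} = \frac{8448189}{29666}$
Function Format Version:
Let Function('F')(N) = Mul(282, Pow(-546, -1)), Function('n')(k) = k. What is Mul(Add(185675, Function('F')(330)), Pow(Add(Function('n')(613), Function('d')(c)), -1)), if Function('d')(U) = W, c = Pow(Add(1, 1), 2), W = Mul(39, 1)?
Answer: Rational(8448189, 29666) ≈ 284.78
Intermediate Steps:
W = 39
c = 4 (c = Pow(2, 2) = 4)
Function('d')(U) = 39
Function('F')(N) = Rational(-47, 91) (Function('F')(N) = Mul(282, Rational(-1, 546)) = Rational(-47, 91))
Mul(Add(185675, Function('F')(330)), Pow(Add(Function('n')(613), Function('d')(c)), -1)) = Mul(Add(185675, Rational(-47, 91)), Pow(Add(613, 39), -1)) = Mul(Rational(16896378, 91), Pow(652, -1)) = Mul(Rational(16896378, 91), Rational(1, 652)) = Rational(8448189, 29666)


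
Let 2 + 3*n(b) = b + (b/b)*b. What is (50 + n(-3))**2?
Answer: 20164/9 ≈ 2240.4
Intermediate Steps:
n(b) = -2/3 + 2*b/3 (n(b) = -2/3 + (b + (b/b)*b)/3 = -2/3 + (b + 1*b)/3 = -2/3 + (b + b)/3 = -2/3 + (2*b)/3 = -2/3 + 2*b/3)
(50 + n(-3))**2 = (50 + (-2/3 + (2/3)*(-3)))**2 = (50 + (-2/3 - 2))**2 = (50 - 8/3)**2 = (142/3)**2 = 20164/9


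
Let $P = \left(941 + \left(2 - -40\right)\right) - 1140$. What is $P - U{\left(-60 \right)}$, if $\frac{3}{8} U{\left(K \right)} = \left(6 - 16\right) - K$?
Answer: $- \frac{871}{3} \approx -290.33$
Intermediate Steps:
$U{\left(K \right)} = - \frac{80}{3} - \frac{8 K}{3}$ ($U{\left(K \right)} = \frac{8 \left(\left(6 - 16\right) - K\right)}{3} = \frac{8 \left(-10 - K\right)}{3} = - \frac{80}{3} - \frac{8 K}{3}$)
$P = -157$ ($P = \left(941 + \left(2 + 40\right)\right) - 1140 = \left(941 + 42\right) - 1140 = 983 - 1140 = -157$)
$P - U{\left(-60 \right)} = -157 - \left(- \frac{80}{3} - -160\right) = -157 - \left(- \frac{80}{3} + 160\right) = -157 - \frac{400}{3} = - \frac{871}{3}$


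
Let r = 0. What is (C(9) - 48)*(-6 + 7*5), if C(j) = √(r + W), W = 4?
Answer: -1334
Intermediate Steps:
C(j) = 2 (C(j) = √(0 + 4) = √4 = 2)
(C(9) - 48)*(-6 + 7*5) = (2 - 48)*(-6 + 7*5) = -46*(-6 + 35) = -46*29 = -1334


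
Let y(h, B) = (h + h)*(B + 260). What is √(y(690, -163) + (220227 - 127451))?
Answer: 2*√56659 ≈ 476.06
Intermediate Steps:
y(h, B) = 2*h*(260 + B) (y(h, B) = (2*h)*(260 + B) = 2*h*(260 + B))
√(y(690, -163) + (220227 - 127451)) = √(2*690*(260 - 163) + (220227 - 127451)) = √(2*690*97 + 92776) = √(133860 + 92776) = √226636 = 2*√56659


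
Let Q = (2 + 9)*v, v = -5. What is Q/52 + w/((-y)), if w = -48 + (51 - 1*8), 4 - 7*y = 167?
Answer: -10785/8476 ≈ -1.2724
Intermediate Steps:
y = -163/7 (y = 4/7 - ⅐*167 = 4/7 - 167/7 = -163/7 ≈ -23.286)
Q = -55 (Q = (2 + 9)*(-5) = 11*(-5) = -55)
w = -5 (w = -48 + (51 - 8) = -48 + 43 = -5)
Q/52 + w/((-y)) = -55/52 - 5/((-1*(-163/7))) = -55*1/52 - 5/163/7 = -55/52 - 5*7/163 = -55/52 - 35/163 = -10785/8476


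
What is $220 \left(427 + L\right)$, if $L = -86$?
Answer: $75020$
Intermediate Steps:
$220 \left(427 + L\right) = 220 \left(427 - 86\right) = 220 \cdot 341 = 75020$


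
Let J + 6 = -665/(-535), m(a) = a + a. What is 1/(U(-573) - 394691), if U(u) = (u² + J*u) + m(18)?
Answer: -107/6805225 ≈ -1.5723e-5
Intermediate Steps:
m(a) = 2*a
J = -509/107 (J = -6 - 665/(-535) = -6 - 665*(-1/535) = -6 + 133/107 = -509/107 ≈ -4.7570)
U(u) = 36 + u² - 509*u/107 (U(u) = (u² - 509*u/107) + 2*18 = (u² - 509*u/107) + 36 = 36 + u² - 509*u/107)
1/(U(-573) - 394691) = 1/((36 + (-573)² - 509/107*(-573)) - 394691) = 1/((36 + 328329 + 291657/107) - 394691) = 1/(35426712/107 - 394691) = 1/(-6805225/107) = -107/6805225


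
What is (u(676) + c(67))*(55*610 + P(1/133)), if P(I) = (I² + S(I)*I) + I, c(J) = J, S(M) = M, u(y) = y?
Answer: 440945301155/17689 ≈ 2.4928e+7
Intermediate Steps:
P(I) = I + 2*I² (P(I) = (I² + I*I) + I = (I² + I²) + I = 2*I² + I = I + 2*I²)
(u(676) + c(67))*(55*610 + P(1/133)) = (676 + 67)*(55*610 + (1 + 2/133)/133) = 743*(33550 + (1 + 2*(1/133))/133) = 743*(33550 + (1 + 2/133)/133) = 743*(33550 + (1/133)*(135/133)) = 743*(33550 + 135/17689) = 743*(593466085/17689) = 440945301155/17689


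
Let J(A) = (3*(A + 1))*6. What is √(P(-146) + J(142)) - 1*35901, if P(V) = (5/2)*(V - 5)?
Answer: -35901 + √8786/2 ≈ -35854.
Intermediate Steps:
P(V) = -25/2 + 5*V/2 (P(V) = (5*(½))*(-5 + V) = 5*(-5 + V)/2 = -25/2 + 5*V/2)
J(A) = 18 + 18*A (J(A) = (3*(1 + A))*6 = (3 + 3*A)*6 = 18 + 18*A)
√(P(-146) + J(142)) - 1*35901 = √((-25/2 + (5/2)*(-146)) + (18 + 18*142)) - 1*35901 = √((-25/2 - 365) + (18 + 2556)) - 35901 = √(-755/2 + 2574) - 35901 = √(4393/2) - 35901 = √8786/2 - 35901 = -35901 + √8786/2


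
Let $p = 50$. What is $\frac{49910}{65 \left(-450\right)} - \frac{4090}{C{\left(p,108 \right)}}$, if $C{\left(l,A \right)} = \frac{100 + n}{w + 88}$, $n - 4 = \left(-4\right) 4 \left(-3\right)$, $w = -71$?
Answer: $- \frac{102066941}{222300} \approx -459.14$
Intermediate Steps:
$n = 52$ ($n = 4 + \left(-4\right) 4 \left(-3\right) = 4 - -48 = 4 + 48 = 52$)
$C{\left(l,A \right)} = \frac{152}{17}$ ($C{\left(l,A \right)} = \frac{100 + 52}{-71 + 88} = \frac{152}{17}$)
$\frac{49910}{65 \left(-450\right)} - \frac{4090}{C{\left(p,108 \right)}} = \frac{49910}{65 \left(-450\right)} - \frac{4090}{\frac{152}{17}} = \frac{49910}{-29250} - \frac{34765}{76} = 49910 \left(- \frac{1}{29250}\right) - \frac{34765}{76} = - \frac{4991}{2925} - \frac{34765}{76} = - \frac{102066941}{222300}$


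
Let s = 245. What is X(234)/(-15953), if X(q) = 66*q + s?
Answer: -15689/15953 ≈ -0.98345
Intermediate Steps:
X(q) = 245 + 66*q (X(q) = 66*q + 245 = 245 + 66*q)
X(234)/(-15953) = (245 + 66*234)/(-15953) = (245 + 15444)*(-1/15953) = 15689*(-1/15953) = -15689/15953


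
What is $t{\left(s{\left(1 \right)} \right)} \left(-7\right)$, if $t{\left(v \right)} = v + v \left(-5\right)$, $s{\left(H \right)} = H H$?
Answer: $28$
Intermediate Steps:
$s{\left(H \right)} = H^{2}$
$t{\left(v \right)} = - 4 v$ ($t{\left(v \right)} = v - 5 v = - 4 v$)
$t{\left(s{\left(1 \right)} \right)} \left(-7\right) = - 4 \cdot 1^{2} \left(-7\right) = \left(-4\right) 1 \left(-7\right) = \left(-4\right) \left(-7\right) = 28$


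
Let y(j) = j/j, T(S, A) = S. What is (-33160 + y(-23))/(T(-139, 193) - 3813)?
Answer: 33159/3952 ≈ 8.3904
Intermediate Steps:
y(j) = 1
(-33160 + y(-23))/(T(-139, 193) - 3813) = (-33160 + 1)/(-139 - 3813) = -33159/(-3952) = -33159*(-1/3952) = 33159/3952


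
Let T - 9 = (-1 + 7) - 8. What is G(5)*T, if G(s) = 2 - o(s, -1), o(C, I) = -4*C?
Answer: 154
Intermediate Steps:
T = 7 (T = 9 + ((-1 + 7) - 8) = 9 + (6 - 8) = 9 - 2 = 7)
G(s) = 2 + 4*s (G(s) = 2 - (-4)*s = 2 + 4*s)
G(5)*T = (2 + 4*5)*7 = (2 + 20)*7 = 22*7 = 154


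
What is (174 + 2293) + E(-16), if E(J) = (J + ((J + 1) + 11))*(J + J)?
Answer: 3107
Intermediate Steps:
E(J) = 2*J*(12 + 2*J) (E(J) = (J + ((1 + J) + 11))*(2*J) = (J + (12 + J))*(2*J) = (12 + 2*J)*(2*J) = 2*J*(12 + 2*J))
(174 + 2293) + E(-16) = (174 + 2293) + 4*(-16)*(6 - 16) = 2467 + 4*(-16)*(-10) = 2467 + 640 = 3107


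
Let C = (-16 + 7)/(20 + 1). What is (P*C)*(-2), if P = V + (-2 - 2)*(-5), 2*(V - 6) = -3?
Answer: 21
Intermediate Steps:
V = 9/2 (V = 6 + (1/2)*(-3) = 6 - 3/2 = 9/2 ≈ 4.5000)
C = -3/7 (C = -9/21 = -9*1/21 = -3/7 ≈ -0.42857)
P = 49/2 (P = 9/2 + (-2 - 2)*(-5) = 9/2 - 4*(-5) = 9/2 + 20 = 49/2 ≈ 24.500)
(P*C)*(-2) = ((49/2)*(-3/7))*(-2) = -21/2*(-2) = 21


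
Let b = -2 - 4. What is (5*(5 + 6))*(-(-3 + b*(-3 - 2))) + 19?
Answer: -1466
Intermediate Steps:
b = -6
(5*(5 + 6))*(-(-3 + b*(-3 - 2))) + 19 = (5*(5 + 6))*(-(-3 - 6*(-3 - 2))) + 19 = (5*11)*(-(-3 - 6*(-5))) + 19 = 55*(-(-3 + 30)) + 19 = 55*(-1*27) + 19 = 55*(-27) + 19 = -1485 + 19 = -1466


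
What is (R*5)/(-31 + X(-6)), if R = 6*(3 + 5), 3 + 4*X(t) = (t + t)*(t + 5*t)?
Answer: 192/61 ≈ 3.1475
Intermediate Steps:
X(t) = -¾ + 3*t² (X(t) = -¾ + ((t + t)*(t + 5*t))/4 = -¾ + ((2*t)*(6*t))/4 = -¾ + (12*t²)/4 = -¾ + 3*t²)
R = 48 (R = 6*8 = 48)
(R*5)/(-31 + X(-6)) = (48*5)/(-31 + (-¾ + 3*(-6)²)) = 240/(-31 + (-¾ + 3*36)) = 240/(-31 + (-¾ + 108)) = 240/(-31 + 429/4) = 240/(305/4) = 240*(4/305) = 192/61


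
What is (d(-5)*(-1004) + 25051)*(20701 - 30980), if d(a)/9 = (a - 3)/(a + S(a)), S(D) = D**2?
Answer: -1473258233/5 ≈ -2.9465e+8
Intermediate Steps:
d(a) = 9*(-3 + a)/(a + a**2) (d(a) = 9*((a - 3)/(a + a**2)) = 9*((-3 + a)/(a + a**2)) = 9*(-3 + a)/(a + a**2))
(d(-5)*(-1004) + 25051)*(20701 - 30980) = ((9*(-3 - 5)/(-5*(1 - 5)))*(-1004) + 25051)*(20701 - 30980) = ((9*(-1/5)*(-8)/(-4))*(-1004) + 25051)*(-10279) = ((9*(-1/5)*(-1/4)*(-8))*(-1004) + 25051)*(-10279) = (-18/5*(-1004) + 25051)*(-10279) = (18072/5 + 25051)*(-10279) = (143327/5)*(-10279) = -1473258233/5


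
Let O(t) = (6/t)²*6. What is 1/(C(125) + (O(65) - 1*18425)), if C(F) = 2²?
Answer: -4225/77828509 ≈ -5.4286e-5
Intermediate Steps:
C(F) = 4
O(t) = 216/t² (O(t) = (36/t²)*6 = 216/t²)
1/(C(125) + (O(65) - 1*18425)) = 1/(4 + (216/65² - 1*18425)) = 1/(4 + (216*(1/4225) - 18425)) = 1/(4 + (216/4225 - 18425)) = 1/(4 - 77845409/4225) = 1/(-77828509/4225) = -4225/77828509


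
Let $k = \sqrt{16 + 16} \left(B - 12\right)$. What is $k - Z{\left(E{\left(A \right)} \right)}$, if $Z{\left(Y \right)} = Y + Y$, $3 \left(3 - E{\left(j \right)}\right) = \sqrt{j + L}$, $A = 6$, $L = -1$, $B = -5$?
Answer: $-6 - 68 \sqrt{2} + \frac{2 \sqrt{5}}{3} \approx -100.68$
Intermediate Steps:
$k = - 68 \sqrt{2}$ ($k = \sqrt{16 + 16} \left(-5 - 12\right) = \sqrt{32} \left(-17\right) = 4 \sqrt{2} \left(-17\right) = - 68 \sqrt{2} \approx -96.167$)
$E{\left(j \right)} = 3 - \frac{\sqrt{-1 + j}}{3}$ ($E{\left(j \right)} = 3 - \frac{\sqrt{j - 1}}{3} = 3 - \frac{\sqrt{-1 + j}}{3}$)
$Z{\left(Y \right)} = 2 Y$
$k - Z{\left(E{\left(A \right)} \right)} = - 68 \sqrt{2} - 2 \left(3 - \frac{\sqrt{-1 + 6}}{3}\right) = - 68 \sqrt{2} - 2 \left(3 - \frac{\sqrt{5}}{3}\right) = - 68 \sqrt{2} - \left(6 - \frac{2 \sqrt{5}}{3}\right) = -6 - 68 \sqrt{2} + \frac{2 \sqrt{5}}{3}$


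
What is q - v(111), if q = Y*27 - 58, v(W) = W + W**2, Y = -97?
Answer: -15109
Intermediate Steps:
q = -2677 (q = -97*27 - 58 = -2619 - 58 = -2677)
q - v(111) = -2677 - 111*(1 + 111) = -2677 - 111*112 = -2677 - 1*12432 = -2677 - 12432 = -15109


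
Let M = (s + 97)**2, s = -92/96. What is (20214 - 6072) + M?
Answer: 13458817/576 ≈ 23366.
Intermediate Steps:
s = -23/24 (s = -92*1/96 = -23/24 ≈ -0.95833)
M = 5313025/576 (M = (-23/24 + 97)**2 = (2305/24)**2 = 5313025/576 ≈ 9224.0)
(20214 - 6072) + M = (20214 - 6072) + 5313025/576 = 14142 + 5313025/576 = 13458817/576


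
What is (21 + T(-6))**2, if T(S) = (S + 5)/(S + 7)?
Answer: 400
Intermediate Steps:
T(S) = (5 + S)/(7 + S)
(21 + T(-6))**2 = (21 + (5 - 6)/(7 - 6))**2 = (21 - 1/1)**2 = (21 + 1*(-1))**2 = (21 - 1)**2 = 20**2 = 400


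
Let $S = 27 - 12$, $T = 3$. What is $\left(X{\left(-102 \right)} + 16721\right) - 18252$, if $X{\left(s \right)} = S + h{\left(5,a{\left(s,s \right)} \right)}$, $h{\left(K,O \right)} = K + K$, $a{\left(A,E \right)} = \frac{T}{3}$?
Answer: $-1506$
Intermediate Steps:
$a{\left(A,E \right)} = 1$ ($a{\left(A,E \right)} = \frac{3}{3} = 3 \cdot \frac{1}{3} = 1$)
$h{\left(K,O \right)} = 2 K$
$S = 15$ ($S = 27 - 12 = 15$)
$X{\left(s \right)} = 25$ ($X{\left(s \right)} = 15 + 2 \cdot 5 = 15 + 10 = 25$)
$\left(X{\left(-102 \right)} + 16721\right) - 18252 = \left(25 + 16721\right) - 18252 = 16746 - 18252 = -1506$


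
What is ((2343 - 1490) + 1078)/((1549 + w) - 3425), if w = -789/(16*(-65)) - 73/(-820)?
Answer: -16467568/15991299 ≈ -1.0298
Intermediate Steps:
w = 7229/8528 (w = -789/(-1040) - 73*(-1/820) = -789*(-1/1040) + 73/820 = 789/1040 + 73/820 = 7229/8528 ≈ 0.84768)
((2343 - 1490) + 1078)/((1549 + w) - 3425) = ((2343 - 1490) + 1078)/((1549 + 7229/8528) - 3425) = (853 + 1078)/(13217101/8528 - 3425) = 1931/(-15991299/8528) = 1931*(-8528/15991299) = -16467568/15991299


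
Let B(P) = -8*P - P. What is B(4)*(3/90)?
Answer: -6/5 ≈ -1.2000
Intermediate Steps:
B(P) = -9*P
B(4)*(3/90) = (-9*4)*(3/90) = -108/90 = -36*1/30 = -6/5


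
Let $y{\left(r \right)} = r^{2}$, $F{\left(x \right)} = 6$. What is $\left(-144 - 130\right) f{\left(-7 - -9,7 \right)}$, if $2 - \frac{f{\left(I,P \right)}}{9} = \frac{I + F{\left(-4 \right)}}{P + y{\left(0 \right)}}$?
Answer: $- \frac{14796}{7} \approx -2113.7$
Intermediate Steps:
$f{\left(I,P \right)} = 18 - \frac{9 \left(6 + I\right)}{P}$ ($f{\left(I,P \right)} = 18 - 9 \frac{I + 6}{P + 0^{2}} = 18 - 9 \frac{6 + I}{P + 0} = 18 - 9 \frac{6 + I}{P} = 18 - \frac{9 \left(6 + I\right)}{P}$)
$\left(-144 - 130\right) f{\left(-7 - -9,7 \right)} = \left(-144 - 130\right) \frac{9 \left(-6 - \left(-7 - -9\right) + 2 \cdot 7\right)}{7} = - 274 \cdot 9 \cdot \frac{1}{7} \left(-6 - \left(-7 + 9\right) + 14\right) = - 274 \cdot 9 \cdot \frac{1}{7} \left(-6 - 2 + 14\right) = - 274 \cdot 9 \cdot \frac{1}{7} \cdot 6 = \left(-274\right) \frac{54}{7} = - \frac{14796}{7}$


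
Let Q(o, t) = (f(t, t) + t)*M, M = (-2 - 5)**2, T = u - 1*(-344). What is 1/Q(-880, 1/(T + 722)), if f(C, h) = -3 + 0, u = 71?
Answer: -1137/167090 ≈ -0.0068047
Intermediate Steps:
T = 415 (T = 71 - 1*(-344) = 71 + 344 = 415)
f(C, h) = -3
M = 49 (M = (-7)**2 = 49)
Q(o, t) = -147 + 49*t (Q(o, t) = (-3 + t)*49 = -147 + 49*t)
1/Q(-880, 1/(T + 722)) = 1/(-147 + 49/(415 + 722)) = 1/(-147 + 49/1137) = 1/(-167090/1137) = -1137/167090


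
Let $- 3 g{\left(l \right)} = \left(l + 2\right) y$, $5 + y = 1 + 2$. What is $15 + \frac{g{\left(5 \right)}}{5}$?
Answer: $\frac{239}{15} \approx 15.933$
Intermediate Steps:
$y = -2$ ($y = -5 + \left(1 + 2\right) = -5 + 3 = -2$)
$g{\left(l \right)} = \frac{4}{3} + \frac{2 l}{3}$ ($g{\left(l \right)} = - \frac{\left(l + 2\right) \left(-2\right)}{3} = - \frac{\left(2 + l\right) \left(-2\right)}{3} = - \frac{-4 - 2 l}{3} = \frac{4}{3} + \frac{2 l}{3}$)
$15 + \frac{g{\left(5 \right)}}{5} = 15 + \frac{\frac{4}{3} + \frac{2}{3} \cdot 5}{5} = 15 + \left(\frac{4}{3} + \frac{10}{3}\right) \frac{1}{5} = 15 + \frac{14}{3} \cdot \frac{1}{5} = 15 + \frac{14}{15} = \frac{239}{15}$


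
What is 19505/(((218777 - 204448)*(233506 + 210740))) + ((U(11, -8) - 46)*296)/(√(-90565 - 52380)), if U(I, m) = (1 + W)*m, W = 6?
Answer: 19505/6365600934 + 30192*I*√142945/142945 ≈ 3.0641e-6 + 79.856*I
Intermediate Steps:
U(I, m) = 7*m (U(I, m) = (1 + 6)*m = 7*m)
19505/(((218777 - 204448)*(233506 + 210740))) + ((U(11, -8) - 46)*296)/(√(-90565 - 52380)) = 19505/(((218777 - 204448)*(233506 + 210740))) + ((7*(-8) - 46)*296)/(√(-90565 - 52380)) = 19505/((14329*444246)) + ((-56 - 46)*296)/(√(-142945)) = 19505/6365600934 + (-102*296)/((I*√142945)) = 19505*(1/6365600934) - (-30192)*I*√142945/142945 = 19505/6365600934 + 30192*I*√142945/142945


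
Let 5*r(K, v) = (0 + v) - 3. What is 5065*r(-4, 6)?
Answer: 3039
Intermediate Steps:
r(K, v) = -⅗ + v/5 (r(K, v) = ((0 + v) - 3)/5 = (v - 3)/5 = (-3 + v)/5 = -⅗ + v/5)
5065*r(-4, 6) = 5065*(-⅗ + (⅕)*6) = 5065*(-⅗ + 6/5) = 5065*(⅗) = 3039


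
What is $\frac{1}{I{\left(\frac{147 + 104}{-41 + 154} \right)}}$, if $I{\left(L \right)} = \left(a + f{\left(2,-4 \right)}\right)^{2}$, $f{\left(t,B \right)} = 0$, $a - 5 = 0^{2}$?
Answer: $\frac{1}{25} \approx 0.04$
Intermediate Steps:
$a = 5$ ($a = 5 + 0^{2} = 5 + 0 = 5$)
$I{\left(L \right)} = 25$ ($I{\left(L \right)} = \left(5 + 0\right)^{2} = 5^{2} = 25$)
$\frac{1}{I{\left(\frac{147 + 104}{-41 + 154} \right)}} = \frac{1}{25}$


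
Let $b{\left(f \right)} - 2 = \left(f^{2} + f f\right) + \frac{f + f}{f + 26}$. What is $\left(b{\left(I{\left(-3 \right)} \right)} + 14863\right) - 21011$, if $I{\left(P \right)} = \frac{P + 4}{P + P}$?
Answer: $- \frac{17147221}{2790} \approx -6146.0$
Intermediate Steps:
$I{\left(P \right)} = \frac{4 + P}{2 P}$
$b{\left(f \right)} = 2 + 2 f^{2} + \frac{2 f}{26 + f}$ ($b{\left(f \right)} = 2 + \left(\left(f^{2} + f f\right) + \frac{f + f}{f + 26}\right) = 2 + \left(\left(f^{2} + f^{2}\right) + \frac{2 f}{26 + f}\right) = 2 + \left(2 f^{2} + \frac{2 f}{26 + f}\right) = 2 + 2 f^{2} + \frac{2 f}{26 + f}$)
$\left(b{\left(I{\left(-3 \right)} \right)} + 14863\right) - 21011 = \left(\frac{2 \left(26 + \left(\frac{4 - 3}{2 \left(-3\right)}\right)^{3} + 2 \frac{4 - 3}{2 \left(-3\right)} + 26 \left(\frac{4 - 3}{2 \left(-3\right)}\right)^{2}\right)}{26 + \frac{4 - 3}{2 \left(-3\right)}} + 14863\right) - 21011 = \left(\frac{2 \left(26 + \left(\frac{1}{2} \left(- \frac{1}{3}\right) 1\right)^{3} + 2 \cdot \frac{1}{2} \left(- \frac{1}{3}\right) 1 + 26 \left(\frac{1}{2} \left(- \frac{1}{3}\right) 1\right)^{2}\right)}{26 + \frac{1}{2} \left(- \frac{1}{3}\right) 1} + 14863\right) - 21011 = \left(\frac{2 \left(26 + \left(- \frac{1}{6}\right)^{3} + 2 \left(- \frac{1}{6}\right) + 26 \left(- \frac{1}{6}\right)^{2}\right)}{26 - \frac{1}{6}} + 14863\right) - 21011 = \left(\frac{2 \left(26 - \frac{1}{216} - \frac{1}{3} + 26 \cdot \frac{1}{36}\right)}{\frac{155}{6}} + 14863\right) - 21011 = \left(2 \cdot \frac{6}{155} \left(26 - \frac{1}{216} - \frac{1}{3} + \frac{13}{18}\right) + 14863\right) - 21011 = \left(2 \cdot \frac{6}{155} \cdot \frac{5699}{216} + 14863\right) - 21011 = \left(\frac{5699}{2790} + 14863\right) - 21011 = \frac{41473469}{2790} - 21011 = - \frac{17147221}{2790}$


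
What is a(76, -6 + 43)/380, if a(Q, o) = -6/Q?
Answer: -3/14440 ≈ -0.00020776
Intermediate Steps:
a(76, -6 + 43)/380 = -6/76/380 = -6*1/76*(1/380) = -3/38*1/380 = -3/14440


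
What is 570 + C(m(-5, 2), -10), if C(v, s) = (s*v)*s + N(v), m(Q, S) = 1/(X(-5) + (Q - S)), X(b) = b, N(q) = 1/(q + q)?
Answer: 1667/3 ≈ 555.67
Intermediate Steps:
N(q) = 1/(2*q)
m(Q, S) = 1/(-5 + Q - S) (m(Q, S) = 1/(-5 + (Q - S)) = 1/(-5 + Q - S))
C(v, s) = 1/(2*v) + v*s² (C(v, s) = (s*v)*s + 1/(2*v) = v*s² + 1/(2*v) = 1/(2*v) + v*s²)
570 + C(m(-5, 2), -10) = 570 + (1/(2*(1/(-5 - 5 - 1*2))) + (-10)²/(-5 - 5 - 1*2)) = 570 + (1/(2*(1/(-5 - 5 - 2))) + 100/(-5 - 5 - 2)) = 570 + (1/(2*(1/(-12))) + 100/(-12)) = 570 + (1/(2*(-1/12)) - 1/12*100) = 570 + ((½)*(-12) - 25/3) = 570 + (-6 - 25/3) = 570 - 43/3 = 1667/3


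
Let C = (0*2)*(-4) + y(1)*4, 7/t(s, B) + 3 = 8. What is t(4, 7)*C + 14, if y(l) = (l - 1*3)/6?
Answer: 182/15 ≈ 12.133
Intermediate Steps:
t(s, B) = 7/5 (t(s, B) = 7/(-3 + 8) = 7/5)
y(l) = -½ + l/6 (y(l) = (l - 3)*(⅙) = (-3 + l)*(⅙) = -½ + l/6)
C = -4/3 (C = (0*2)*(-4) + (-½ + (⅙)*1)*4 = 0*(-4) + (-½ + ⅙)*4 = 0 - ⅓*4 = 0 - 4/3 = -4/3 ≈ -1.3333)
t(4, 7)*C + 14 = (7/5)*(-4/3) + 14 = -28/15 + 14 = 182/15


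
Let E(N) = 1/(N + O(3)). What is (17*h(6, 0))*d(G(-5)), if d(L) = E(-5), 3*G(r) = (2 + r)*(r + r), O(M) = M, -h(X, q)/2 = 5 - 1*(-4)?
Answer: 153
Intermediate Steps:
h(X, q) = -18 (h(X, q) = -2*(5 - 1*(-4)) = -2*(5 + 4) = -2*9 = -18)
G(r) = 2*r*(2 + r)/3 (G(r) = ((2 + r)*(r + r))/3 = ((2 + r)*(2*r))/3 = (2*r*(2 + r))/3 = 2*r*(2 + r)/3)
E(N) = 1/(3 + N) (E(N) = 1/(N + 3) = 1/(3 + N))
d(L) = -1/2 (d(L) = 1/(3 - 5) = 1/(-2) = -1/2)
(17*h(6, 0))*d(G(-5)) = (17*(-18))*(-1/2) = -306*(-1/2) = 153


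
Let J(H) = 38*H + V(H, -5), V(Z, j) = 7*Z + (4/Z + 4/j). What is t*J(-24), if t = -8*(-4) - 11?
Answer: -227003/10 ≈ -22700.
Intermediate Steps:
t = 21 (t = 32 - 11 = 21)
V(Z, j) = 4/Z + 4/j + 7*Z
J(H) = -4/5 + 4/H + 45*H (J(H) = 38*H + (4/H + 4/(-5) + 7*H) = 38*H + (4/H + 4*(-1/5) + 7*H) = 38*H + (4/H - 4/5 + 7*H) = 38*H + (-4/5 + 4/H + 7*H) = -4/5 + 4/H + 45*H)
t*J(-24) = 21*(-4/5 + 4/(-24) + 45*(-24)) = 21*(-4/5 + 4*(-1/24) - 1080) = 21*(-4/5 - 1/6 - 1080) = 21*(-32429/30) = -227003/10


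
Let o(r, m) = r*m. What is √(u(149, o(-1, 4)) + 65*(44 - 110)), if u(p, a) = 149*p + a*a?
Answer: √17927 ≈ 133.89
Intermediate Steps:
o(r, m) = m*r
u(p, a) = a² + 149*p (u(p, a) = 149*p + a² = a² + 149*p)
√(u(149, o(-1, 4)) + 65*(44 - 110)) = √(((4*(-1))² + 149*149) + 65*(44 - 110)) = √(((-4)² + 22201) + 65*(-66)) = √((16 + 22201) - 4290) = √(22217 - 4290) = √17927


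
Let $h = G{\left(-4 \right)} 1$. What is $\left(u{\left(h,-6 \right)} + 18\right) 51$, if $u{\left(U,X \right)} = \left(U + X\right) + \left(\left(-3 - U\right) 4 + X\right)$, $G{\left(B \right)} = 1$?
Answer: $-459$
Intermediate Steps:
$h = 1$ ($h = 1 \cdot 1 = 1$)
$u{\left(U,X \right)} = -12 - 3 U + 2 X$ ($u{\left(U,X \right)} = \left(U + X\right) - \left(12 - X + 4 U\right) = -12 - 3 U + 2 X$)
$\left(u{\left(h,-6 \right)} + 18\right) 51 = \left(\left(-12 - 3 + 2 \left(-6\right)\right) + 18\right) 51 = \left(\left(-12 - 3 - 12\right) + 18\right) 51 = \left(-27 + 18\right) 51 = \left(-9\right) 51 = -459$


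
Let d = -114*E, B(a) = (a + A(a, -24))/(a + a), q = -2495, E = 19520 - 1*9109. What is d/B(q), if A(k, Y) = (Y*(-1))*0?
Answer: -2373708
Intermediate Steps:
E = 10411 (E = 19520 - 9109 = 10411)
A(k, Y) = 0 (A(k, Y) = -Y*0 = 0)
B(a) = 1/2 (B(a) = (a + 0)/(a + a) = a/((2*a)) = a*(1/(2*a)) = 1/2)
d = -1186854 (d = -114*10411 = -1186854)
d/B(q) = -1186854/1/2 = -1186854*2 = -2373708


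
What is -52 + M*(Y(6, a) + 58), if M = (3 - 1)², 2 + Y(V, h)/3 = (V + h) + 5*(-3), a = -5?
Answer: -12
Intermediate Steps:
Y(V, h) = -51 + 3*V + 3*h (Y(V, h) = -6 + 3*((V + h) + 5*(-3)) = -6 + 3*((V + h) - 15) = -6 + 3*(-15 + V + h) = -6 + (-45 + 3*V + 3*h) = -51 + 3*V + 3*h)
M = 4 (M = 2² = 4)
-52 + M*(Y(6, a) + 58) = -52 + 4*((-51 + 3*6 + 3*(-5)) + 58) = -52 + 4*((-51 + 18 - 15) + 58) = -52 + 4*(-48 + 58) = -52 + 4*10 = -52 + 40 = -12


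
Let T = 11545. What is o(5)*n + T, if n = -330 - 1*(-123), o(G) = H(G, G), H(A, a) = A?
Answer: 10510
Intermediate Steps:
o(G) = G
n = -207 (n = -330 + 123 = -207)
o(5)*n + T = 5*(-207) + 11545 = -1035 + 11545 = 10510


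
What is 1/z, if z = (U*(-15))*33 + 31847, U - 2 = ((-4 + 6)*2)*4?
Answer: 1/22937 ≈ 4.3598e-5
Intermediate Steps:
U = 18 (U = 2 + ((-4 + 6)*2)*4 = 2 + (2*2)*4 = 2 + 4*4 = 2 + 16 = 18)
z = 22937 (z = (18*(-15))*33 + 31847 = -270*33 + 31847 = -8910 + 31847 = 22937)
1/z = 1/22937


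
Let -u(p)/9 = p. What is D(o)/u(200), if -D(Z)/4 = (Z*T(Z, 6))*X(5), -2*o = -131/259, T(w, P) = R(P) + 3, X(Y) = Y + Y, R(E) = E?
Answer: 131/2590 ≈ 0.050579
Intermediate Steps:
X(Y) = 2*Y
u(p) = -9*p
T(w, P) = 3 + P (T(w, P) = P + 3 = 3 + P)
o = 131/518 (o = -(-131)/(2*259) = -1/2*(-131/259) = 131/518 ≈ 0.25290)
D(Z) = -360*Z (D(Z) = -4*Z*(3 + 6)*2*5 = -4*Z*9*10 = -4*9*Z*10 = -360*Z)
D(o)/u(200) = (-360*131/518)/((-9*200)) = -23580/259/(-1800) = -23580/259*(-1/1800) = 131/2590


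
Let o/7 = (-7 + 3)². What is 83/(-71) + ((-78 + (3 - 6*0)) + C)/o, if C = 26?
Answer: -1825/1136 ≈ -1.6065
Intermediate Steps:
o = 112 (o = 7*(-7 + 3)² = 7*(-4)² = 7*16 = 112)
83/(-71) + ((-78 + (3 - 6*0)) + C)/o = 83/(-71) + ((-78 + (3 - 6*0)) + 26)/112 = 83*(-1/71) + ((-78 + (3 + 0)) + 26)*(1/112) = -83/71 + ((-78 + 3) + 26)*(1/112) = -83/71 + (-75 + 26)*(1/112) = -83/71 - 49*1/112 = -83/71 - 7/16 = -1825/1136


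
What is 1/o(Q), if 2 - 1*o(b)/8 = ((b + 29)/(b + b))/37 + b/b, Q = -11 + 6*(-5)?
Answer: 1517/12088 ≈ 0.12550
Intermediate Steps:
Q = -41 (Q = -11 - 30 = -41)
o(b) = 8 - 4*(29 + b)/(37*b) (o(b) = 16 - 8*(((b + 29)/(b + b))/37 + b/b) = 16 - 8*(((29 + b)/((2*b)))*(1/37) + 1) = 16 - 8*(((29 + b)*(1/(2*b)))*(1/37) + 1) = 16 - 8*(((29 + b)/(2*b))*(1/37) + 1) = 16 - 8*((29 + b)/(74*b) + 1) = 16 - 8*(1 + (29 + b)/(74*b)) = 16 + (-8 - 4*(29 + b)/(37*b)) = 8 - 4*(29 + b)/(37*b))
1/o(Q) = 1/((4/37)*(-29 + 73*(-41))/(-41)) = 1/((4/37)*(-1/41)*(-29 - 2993)) = 1/((4/37)*(-1/41)*(-3022)) = 1/(12088/1517) = 1517/12088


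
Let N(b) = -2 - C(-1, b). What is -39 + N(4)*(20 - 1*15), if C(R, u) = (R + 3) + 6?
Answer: -89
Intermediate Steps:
C(R, u) = 9 + R (C(R, u) = (3 + R) + 6 = 9 + R)
N(b) = -10 (N(b) = -2 - (9 - 1) = -2 - 1*8 = -2 - 8 = -10)
-39 + N(4)*(20 - 1*15) = -39 - 10*(20 - 1*15) = -39 - 10*(20 - 15) = -39 - 10*5 = -39 - 50 = -89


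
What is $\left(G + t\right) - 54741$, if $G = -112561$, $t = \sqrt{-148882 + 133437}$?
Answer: $-167302 + i \sqrt{15445} \approx -1.673 \cdot 10^{5} + 124.28 i$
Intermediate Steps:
$t = i \sqrt{15445}$ ($t = \sqrt{-15445} = i \sqrt{15445} \approx 124.28 i$)
$\left(G + t\right) - 54741 = \left(-112561 + i \sqrt{15445}\right) - 54741 = -167302 + i \sqrt{15445}$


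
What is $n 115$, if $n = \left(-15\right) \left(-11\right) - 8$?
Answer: $18055$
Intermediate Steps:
$n = 157$ ($n = 165 - 8 = 157$)
$n 115 = 157 \cdot 115 = 18055$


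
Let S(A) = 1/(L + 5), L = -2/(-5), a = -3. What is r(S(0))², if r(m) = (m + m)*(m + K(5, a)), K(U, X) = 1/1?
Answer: 102400/531441 ≈ 0.19268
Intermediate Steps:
K(U, X) = 1 (K(U, X) = 1*1 = 1)
L = ⅖ (L = -2*(-⅕) = ⅖ ≈ 0.40000)
S(A) = 5/27 (S(A) = 1/(⅖ + 5) = 1/(27/5) = 5/27)
r(m) = 2*m*(1 + m) (r(m) = (m + m)*(m + 1) = (2*m)*(1 + m) = 2*m*(1 + m))
r(S(0))² = (2*(5/27)*(1 + 5/27))² = (2*(5/27)*(32/27))² = (320/729)² = 102400/531441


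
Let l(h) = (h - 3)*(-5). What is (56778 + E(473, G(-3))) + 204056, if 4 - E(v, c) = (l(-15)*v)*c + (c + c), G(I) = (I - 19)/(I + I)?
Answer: 314222/3 ≈ 1.0474e+5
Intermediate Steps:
l(h) = 15 - 5*h (l(h) = (-3 + h)*(-5) = 15 - 5*h)
G(I) = (-19 + I)/(2*I) (G(I) = (-19 + I)/((2*I)) = (-19 + I)*(1/(2*I)) = (-19 + I)/(2*I))
E(v, c) = 4 - 2*c - 90*c*v (E(v, c) = 4 - (((15 - 5*(-15))*v)*c + (c + c)) = 4 - (((15 + 75)*v)*c + 2*c) = 4 - ((90*v)*c + 2*c) = 4 - (90*c*v + 2*c) = 4 - (2*c + 90*c*v) = 4 + (-2*c - 90*c*v) = 4 - 2*c - 90*c*v)
(56778 + E(473, G(-3))) + 204056 = (56778 + (4 - (-19 - 3)/(-3) - 90*(½)*(-19 - 3)/(-3)*473)) + 204056 = (56778 + (4 - (-1)*(-22)/3 - 90*(½)*(-⅓)*(-22)*473)) + 204056 = (56778 + (4 - 2*11/3 - 90*11/3*473)) + 204056 = (56778 + (4 - 22/3 - 156090)) + 204056 = (56778 - 468280/3) + 204056 = -297946/3 + 204056 = 314222/3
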